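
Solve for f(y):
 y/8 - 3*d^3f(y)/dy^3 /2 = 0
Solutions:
 f(y) = C1 + C2*y + C3*y^2 + y^4/288


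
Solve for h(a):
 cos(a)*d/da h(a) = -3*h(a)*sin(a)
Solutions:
 h(a) = C1*cos(a)^3


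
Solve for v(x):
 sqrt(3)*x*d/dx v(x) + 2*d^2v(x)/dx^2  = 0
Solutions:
 v(x) = C1 + C2*erf(3^(1/4)*x/2)


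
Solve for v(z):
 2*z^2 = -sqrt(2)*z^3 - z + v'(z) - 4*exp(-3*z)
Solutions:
 v(z) = C1 + sqrt(2)*z^4/4 + 2*z^3/3 + z^2/2 - 4*exp(-3*z)/3


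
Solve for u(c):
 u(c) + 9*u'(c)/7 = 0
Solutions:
 u(c) = C1*exp(-7*c/9)


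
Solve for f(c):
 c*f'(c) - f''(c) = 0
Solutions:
 f(c) = C1 + C2*erfi(sqrt(2)*c/2)


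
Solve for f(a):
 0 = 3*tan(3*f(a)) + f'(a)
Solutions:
 f(a) = -asin(C1*exp(-9*a))/3 + pi/3
 f(a) = asin(C1*exp(-9*a))/3


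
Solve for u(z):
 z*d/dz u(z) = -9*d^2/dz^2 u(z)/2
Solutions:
 u(z) = C1 + C2*erf(z/3)


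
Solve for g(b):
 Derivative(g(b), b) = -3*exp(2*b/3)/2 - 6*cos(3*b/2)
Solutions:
 g(b) = C1 - 9*exp(2*b/3)/4 - 4*sin(3*b/2)


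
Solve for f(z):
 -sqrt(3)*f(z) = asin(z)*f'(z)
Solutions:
 f(z) = C1*exp(-sqrt(3)*Integral(1/asin(z), z))


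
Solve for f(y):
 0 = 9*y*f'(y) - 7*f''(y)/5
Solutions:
 f(y) = C1 + C2*erfi(3*sqrt(70)*y/14)


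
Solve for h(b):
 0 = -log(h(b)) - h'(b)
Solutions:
 li(h(b)) = C1 - b


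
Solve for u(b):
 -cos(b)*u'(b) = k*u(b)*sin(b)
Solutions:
 u(b) = C1*exp(k*log(cos(b)))


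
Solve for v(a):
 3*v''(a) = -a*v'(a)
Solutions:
 v(a) = C1 + C2*erf(sqrt(6)*a/6)


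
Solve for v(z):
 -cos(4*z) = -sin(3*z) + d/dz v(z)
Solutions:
 v(z) = C1 - sin(4*z)/4 - cos(3*z)/3


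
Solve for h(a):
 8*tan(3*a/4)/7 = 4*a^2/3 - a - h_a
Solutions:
 h(a) = C1 + 4*a^3/9 - a^2/2 + 32*log(cos(3*a/4))/21


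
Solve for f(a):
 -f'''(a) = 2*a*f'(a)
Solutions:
 f(a) = C1 + Integral(C2*airyai(-2^(1/3)*a) + C3*airybi(-2^(1/3)*a), a)


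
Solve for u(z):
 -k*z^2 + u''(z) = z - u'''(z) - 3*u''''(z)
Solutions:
 u(z) = C1 + C2*z + k*z^4/12 + z^3*(1 - 2*k)/6 + z^2*(-2*k - 1/2) + (C3*sin(sqrt(11)*z/6) + C4*cos(sqrt(11)*z/6))*exp(-z/6)


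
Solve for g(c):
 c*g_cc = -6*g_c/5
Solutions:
 g(c) = C1 + C2/c^(1/5)


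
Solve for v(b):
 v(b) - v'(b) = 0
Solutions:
 v(b) = C1*exp(b)


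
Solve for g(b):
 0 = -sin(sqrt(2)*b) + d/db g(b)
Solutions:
 g(b) = C1 - sqrt(2)*cos(sqrt(2)*b)/2


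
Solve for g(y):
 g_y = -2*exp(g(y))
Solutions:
 g(y) = log(1/(C1 + 2*y))


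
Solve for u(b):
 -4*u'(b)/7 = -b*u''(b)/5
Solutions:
 u(b) = C1 + C2*b^(27/7)


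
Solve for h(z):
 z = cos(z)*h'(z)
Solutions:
 h(z) = C1 + Integral(z/cos(z), z)


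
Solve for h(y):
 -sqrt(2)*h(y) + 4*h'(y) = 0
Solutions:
 h(y) = C1*exp(sqrt(2)*y/4)


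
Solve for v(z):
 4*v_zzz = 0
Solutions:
 v(z) = C1 + C2*z + C3*z^2


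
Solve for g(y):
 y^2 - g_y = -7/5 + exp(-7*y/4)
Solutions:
 g(y) = C1 + y^3/3 + 7*y/5 + 4*exp(-7*y/4)/7


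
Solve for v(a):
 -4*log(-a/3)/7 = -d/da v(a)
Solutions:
 v(a) = C1 + 4*a*log(-a)/7 + 4*a*(-log(3) - 1)/7


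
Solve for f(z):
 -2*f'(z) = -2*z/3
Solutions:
 f(z) = C1 + z^2/6


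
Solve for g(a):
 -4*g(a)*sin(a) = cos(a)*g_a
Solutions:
 g(a) = C1*cos(a)^4


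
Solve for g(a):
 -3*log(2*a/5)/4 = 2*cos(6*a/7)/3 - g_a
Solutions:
 g(a) = C1 + 3*a*log(a)/4 - 3*a*log(5)/4 - 3*a/4 + 3*a*log(2)/4 + 7*sin(6*a/7)/9


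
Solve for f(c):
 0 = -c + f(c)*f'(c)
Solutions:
 f(c) = -sqrt(C1 + c^2)
 f(c) = sqrt(C1 + c^2)


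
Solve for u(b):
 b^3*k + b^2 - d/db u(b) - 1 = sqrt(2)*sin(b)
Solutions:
 u(b) = C1 + b^4*k/4 + b^3/3 - b + sqrt(2)*cos(b)


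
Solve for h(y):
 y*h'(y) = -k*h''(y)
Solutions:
 h(y) = C1 + C2*sqrt(k)*erf(sqrt(2)*y*sqrt(1/k)/2)


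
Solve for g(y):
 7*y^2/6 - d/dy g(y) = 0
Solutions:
 g(y) = C1 + 7*y^3/18


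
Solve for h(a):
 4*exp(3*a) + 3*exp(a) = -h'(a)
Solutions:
 h(a) = C1 - 4*exp(3*a)/3 - 3*exp(a)


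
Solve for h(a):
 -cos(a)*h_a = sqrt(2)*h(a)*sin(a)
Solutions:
 h(a) = C1*cos(a)^(sqrt(2))


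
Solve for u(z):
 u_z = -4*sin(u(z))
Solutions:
 u(z) = -acos((-C1 - exp(8*z))/(C1 - exp(8*z))) + 2*pi
 u(z) = acos((-C1 - exp(8*z))/(C1 - exp(8*z)))


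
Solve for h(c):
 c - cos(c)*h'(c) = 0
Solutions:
 h(c) = C1 + Integral(c/cos(c), c)


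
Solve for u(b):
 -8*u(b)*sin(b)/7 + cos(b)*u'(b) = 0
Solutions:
 u(b) = C1/cos(b)^(8/7)


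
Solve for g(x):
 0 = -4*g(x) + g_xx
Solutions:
 g(x) = C1*exp(-2*x) + C2*exp(2*x)


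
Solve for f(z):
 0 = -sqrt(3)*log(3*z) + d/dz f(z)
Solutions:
 f(z) = C1 + sqrt(3)*z*log(z) - sqrt(3)*z + sqrt(3)*z*log(3)


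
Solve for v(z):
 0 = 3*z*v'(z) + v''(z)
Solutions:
 v(z) = C1 + C2*erf(sqrt(6)*z/2)


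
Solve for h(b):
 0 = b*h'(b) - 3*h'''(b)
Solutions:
 h(b) = C1 + Integral(C2*airyai(3^(2/3)*b/3) + C3*airybi(3^(2/3)*b/3), b)


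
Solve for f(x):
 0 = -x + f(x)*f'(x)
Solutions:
 f(x) = -sqrt(C1 + x^2)
 f(x) = sqrt(C1 + x^2)


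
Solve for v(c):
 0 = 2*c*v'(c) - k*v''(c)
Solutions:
 v(c) = C1 + C2*erf(c*sqrt(-1/k))/sqrt(-1/k)


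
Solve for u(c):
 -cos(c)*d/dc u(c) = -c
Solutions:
 u(c) = C1 + Integral(c/cos(c), c)


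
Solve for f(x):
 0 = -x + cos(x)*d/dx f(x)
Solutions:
 f(x) = C1 + Integral(x/cos(x), x)


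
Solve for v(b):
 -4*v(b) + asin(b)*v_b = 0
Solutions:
 v(b) = C1*exp(4*Integral(1/asin(b), b))


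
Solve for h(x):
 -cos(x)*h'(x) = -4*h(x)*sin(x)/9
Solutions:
 h(x) = C1/cos(x)^(4/9)


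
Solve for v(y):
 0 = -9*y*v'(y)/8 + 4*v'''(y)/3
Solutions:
 v(y) = C1 + Integral(C2*airyai(3*2^(1/3)*y/4) + C3*airybi(3*2^(1/3)*y/4), y)


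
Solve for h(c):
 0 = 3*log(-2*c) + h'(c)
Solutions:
 h(c) = C1 - 3*c*log(-c) + 3*c*(1 - log(2))


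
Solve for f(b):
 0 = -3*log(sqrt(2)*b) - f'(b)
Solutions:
 f(b) = C1 - 3*b*log(b) - 3*b*log(2)/2 + 3*b


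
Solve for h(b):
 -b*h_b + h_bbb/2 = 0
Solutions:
 h(b) = C1 + Integral(C2*airyai(2^(1/3)*b) + C3*airybi(2^(1/3)*b), b)


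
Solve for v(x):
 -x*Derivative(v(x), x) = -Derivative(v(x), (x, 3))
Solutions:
 v(x) = C1 + Integral(C2*airyai(x) + C3*airybi(x), x)


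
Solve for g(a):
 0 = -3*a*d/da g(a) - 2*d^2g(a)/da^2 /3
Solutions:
 g(a) = C1 + C2*erf(3*a/2)


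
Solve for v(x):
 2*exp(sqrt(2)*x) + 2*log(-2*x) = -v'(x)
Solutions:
 v(x) = C1 - 2*x*log(-x) + 2*x*(1 - log(2)) - sqrt(2)*exp(sqrt(2)*x)


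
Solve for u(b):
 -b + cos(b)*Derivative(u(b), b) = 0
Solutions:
 u(b) = C1 + Integral(b/cos(b), b)


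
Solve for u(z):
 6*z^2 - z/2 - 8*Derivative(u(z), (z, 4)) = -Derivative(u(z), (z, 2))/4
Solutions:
 u(z) = C1 + C2*z + C3*exp(-sqrt(2)*z/8) + C4*exp(sqrt(2)*z/8) - 2*z^4 + z^3/3 - 768*z^2


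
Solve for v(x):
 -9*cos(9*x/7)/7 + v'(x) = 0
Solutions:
 v(x) = C1 + sin(9*x/7)


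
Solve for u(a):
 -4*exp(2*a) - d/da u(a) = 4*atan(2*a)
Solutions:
 u(a) = C1 - 4*a*atan(2*a) - 2*exp(2*a) + log(4*a^2 + 1)


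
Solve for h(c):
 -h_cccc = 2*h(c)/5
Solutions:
 h(c) = (C1*sin(10^(3/4)*c/10) + C2*cos(10^(3/4)*c/10))*exp(-10^(3/4)*c/10) + (C3*sin(10^(3/4)*c/10) + C4*cos(10^(3/4)*c/10))*exp(10^(3/4)*c/10)


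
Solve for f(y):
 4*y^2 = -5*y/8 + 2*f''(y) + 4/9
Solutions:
 f(y) = C1 + C2*y + y^4/6 + 5*y^3/96 - y^2/9


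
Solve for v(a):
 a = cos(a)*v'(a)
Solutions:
 v(a) = C1 + Integral(a/cos(a), a)


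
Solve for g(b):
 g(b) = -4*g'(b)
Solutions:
 g(b) = C1*exp(-b/4)


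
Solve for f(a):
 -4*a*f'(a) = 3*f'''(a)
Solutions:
 f(a) = C1 + Integral(C2*airyai(-6^(2/3)*a/3) + C3*airybi(-6^(2/3)*a/3), a)


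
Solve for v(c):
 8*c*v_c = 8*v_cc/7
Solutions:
 v(c) = C1 + C2*erfi(sqrt(14)*c/2)


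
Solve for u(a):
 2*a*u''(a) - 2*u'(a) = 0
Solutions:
 u(a) = C1 + C2*a^2


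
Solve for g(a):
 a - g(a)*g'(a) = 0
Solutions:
 g(a) = -sqrt(C1 + a^2)
 g(a) = sqrt(C1 + a^2)


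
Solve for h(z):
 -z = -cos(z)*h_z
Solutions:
 h(z) = C1 + Integral(z/cos(z), z)


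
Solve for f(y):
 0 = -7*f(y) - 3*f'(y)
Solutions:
 f(y) = C1*exp(-7*y/3)


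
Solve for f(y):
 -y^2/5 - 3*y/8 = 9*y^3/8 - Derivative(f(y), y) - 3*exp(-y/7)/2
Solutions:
 f(y) = C1 + 9*y^4/32 + y^3/15 + 3*y^2/16 + 21*exp(-y/7)/2


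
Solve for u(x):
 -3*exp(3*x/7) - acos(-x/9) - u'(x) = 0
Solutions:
 u(x) = C1 - x*acos(-x/9) - sqrt(81 - x^2) - 7*exp(3*x/7)


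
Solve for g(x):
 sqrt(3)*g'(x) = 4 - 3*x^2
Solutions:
 g(x) = C1 - sqrt(3)*x^3/3 + 4*sqrt(3)*x/3


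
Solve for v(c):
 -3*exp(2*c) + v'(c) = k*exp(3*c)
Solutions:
 v(c) = C1 + k*exp(3*c)/3 + 3*exp(2*c)/2


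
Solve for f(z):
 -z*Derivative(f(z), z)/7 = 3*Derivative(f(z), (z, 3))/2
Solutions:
 f(z) = C1 + Integral(C2*airyai(-2^(1/3)*21^(2/3)*z/21) + C3*airybi(-2^(1/3)*21^(2/3)*z/21), z)


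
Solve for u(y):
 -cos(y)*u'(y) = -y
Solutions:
 u(y) = C1 + Integral(y/cos(y), y)


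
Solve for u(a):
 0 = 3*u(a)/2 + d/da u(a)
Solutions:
 u(a) = C1*exp(-3*a/2)


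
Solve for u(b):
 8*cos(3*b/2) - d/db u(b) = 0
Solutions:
 u(b) = C1 + 16*sin(3*b/2)/3


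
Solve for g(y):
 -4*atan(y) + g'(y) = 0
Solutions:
 g(y) = C1 + 4*y*atan(y) - 2*log(y^2 + 1)


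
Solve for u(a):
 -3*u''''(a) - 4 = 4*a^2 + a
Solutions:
 u(a) = C1 + C2*a + C3*a^2 + C4*a^3 - a^6/270 - a^5/360 - a^4/18


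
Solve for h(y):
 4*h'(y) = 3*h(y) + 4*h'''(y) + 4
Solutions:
 h(y) = C1*exp(3^(1/3)*y*(4*3^(1/3)/(sqrt(537) + 27)^(1/3) + (sqrt(537) + 27)^(1/3))/12)*sin(3^(1/6)*y*(-3^(2/3)*(sqrt(537) + 27)^(1/3)/12 + (sqrt(537) + 27)^(-1/3))) + C2*exp(3^(1/3)*y*(4*3^(1/3)/(sqrt(537) + 27)^(1/3) + (sqrt(537) + 27)^(1/3))/12)*cos(3^(1/6)*y*(-3^(2/3)*(sqrt(537) + 27)^(1/3)/12 + (sqrt(537) + 27)^(-1/3))) + C3*exp(-3^(1/3)*y*(4*3^(1/3)/(sqrt(537) + 27)^(1/3) + (sqrt(537) + 27)^(1/3))/6) - 4/3


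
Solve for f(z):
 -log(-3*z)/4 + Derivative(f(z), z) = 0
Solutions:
 f(z) = C1 + z*log(-z)/4 + z*(-1 + log(3))/4


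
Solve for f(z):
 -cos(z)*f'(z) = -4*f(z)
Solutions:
 f(z) = C1*(sin(z)^2 + 2*sin(z) + 1)/(sin(z)^2 - 2*sin(z) + 1)


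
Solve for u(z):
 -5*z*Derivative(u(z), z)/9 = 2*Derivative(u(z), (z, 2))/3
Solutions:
 u(z) = C1 + C2*erf(sqrt(15)*z/6)


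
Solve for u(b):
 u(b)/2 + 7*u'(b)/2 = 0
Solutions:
 u(b) = C1*exp(-b/7)


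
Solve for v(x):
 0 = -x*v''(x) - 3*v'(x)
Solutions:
 v(x) = C1 + C2/x^2


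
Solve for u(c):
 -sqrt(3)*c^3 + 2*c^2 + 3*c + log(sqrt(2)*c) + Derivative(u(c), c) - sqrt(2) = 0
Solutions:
 u(c) = C1 + sqrt(3)*c^4/4 - 2*c^3/3 - 3*c^2/2 - c*log(c) - c*log(2)/2 + c + sqrt(2)*c


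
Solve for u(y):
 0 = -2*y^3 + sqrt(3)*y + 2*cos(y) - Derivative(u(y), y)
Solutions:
 u(y) = C1 - y^4/2 + sqrt(3)*y^2/2 + 2*sin(y)


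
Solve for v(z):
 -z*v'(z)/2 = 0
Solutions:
 v(z) = C1


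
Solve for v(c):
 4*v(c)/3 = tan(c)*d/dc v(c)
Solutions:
 v(c) = C1*sin(c)^(4/3)


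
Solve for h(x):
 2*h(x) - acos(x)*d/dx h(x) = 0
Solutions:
 h(x) = C1*exp(2*Integral(1/acos(x), x))


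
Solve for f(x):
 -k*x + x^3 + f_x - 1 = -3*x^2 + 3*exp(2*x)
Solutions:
 f(x) = C1 + k*x^2/2 - x^4/4 - x^3 + x + 3*exp(2*x)/2


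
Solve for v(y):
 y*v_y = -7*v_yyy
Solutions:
 v(y) = C1 + Integral(C2*airyai(-7^(2/3)*y/7) + C3*airybi(-7^(2/3)*y/7), y)


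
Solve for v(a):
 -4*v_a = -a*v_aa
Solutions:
 v(a) = C1 + C2*a^5


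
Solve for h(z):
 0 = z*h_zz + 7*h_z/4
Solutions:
 h(z) = C1 + C2/z^(3/4)


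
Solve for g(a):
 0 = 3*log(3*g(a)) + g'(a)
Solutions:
 Integral(1/(log(_y) + log(3)), (_y, g(a)))/3 = C1 - a


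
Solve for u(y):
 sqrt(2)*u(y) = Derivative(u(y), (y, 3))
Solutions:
 u(y) = C3*exp(2^(1/6)*y) + (C1*sin(2^(1/6)*sqrt(3)*y/2) + C2*cos(2^(1/6)*sqrt(3)*y/2))*exp(-2^(1/6)*y/2)


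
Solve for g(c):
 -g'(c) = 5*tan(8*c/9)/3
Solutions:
 g(c) = C1 + 15*log(cos(8*c/9))/8


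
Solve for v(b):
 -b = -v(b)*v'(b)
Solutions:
 v(b) = -sqrt(C1 + b^2)
 v(b) = sqrt(C1 + b^2)


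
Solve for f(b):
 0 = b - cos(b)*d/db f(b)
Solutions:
 f(b) = C1 + Integral(b/cos(b), b)


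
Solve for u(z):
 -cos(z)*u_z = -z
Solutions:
 u(z) = C1 + Integral(z/cos(z), z)


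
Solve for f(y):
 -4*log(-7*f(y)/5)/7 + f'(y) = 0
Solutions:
 -7*Integral(1/(log(-_y) - log(5) + log(7)), (_y, f(y)))/4 = C1 - y


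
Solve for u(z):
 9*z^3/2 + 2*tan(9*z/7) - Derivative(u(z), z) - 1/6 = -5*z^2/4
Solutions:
 u(z) = C1 + 9*z^4/8 + 5*z^3/12 - z/6 - 14*log(cos(9*z/7))/9


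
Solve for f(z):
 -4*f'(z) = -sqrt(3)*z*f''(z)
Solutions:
 f(z) = C1 + C2*z^(1 + 4*sqrt(3)/3)


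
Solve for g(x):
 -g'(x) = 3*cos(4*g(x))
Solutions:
 g(x) = -asin((C1 + exp(24*x))/(C1 - exp(24*x)))/4 + pi/4
 g(x) = asin((C1 + exp(24*x))/(C1 - exp(24*x)))/4


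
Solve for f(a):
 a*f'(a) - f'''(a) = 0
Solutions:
 f(a) = C1 + Integral(C2*airyai(a) + C3*airybi(a), a)


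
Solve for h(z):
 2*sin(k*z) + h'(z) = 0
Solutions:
 h(z) = C1 + 2*cos(k*z)/k


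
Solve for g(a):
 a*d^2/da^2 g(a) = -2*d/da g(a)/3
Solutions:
 g(a) = C1 + C2*a^(1/3)


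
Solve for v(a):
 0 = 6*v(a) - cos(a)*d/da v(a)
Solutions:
 v(a) = C1*(sin(a)^3 + 3*sin(a)^2 + 3*sin(a) + 1)/(sin(a)^3 - 3*sin(a)^2 + 3*sin(a) - 1)


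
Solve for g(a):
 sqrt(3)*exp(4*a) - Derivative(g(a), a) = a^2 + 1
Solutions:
 g(a) = C1 - a^3/3 - a + sqrt(3)*exp(4*a)/4


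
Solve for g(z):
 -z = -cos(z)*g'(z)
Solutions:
 g(z) = C1 + Integral(z/cos(z), z)


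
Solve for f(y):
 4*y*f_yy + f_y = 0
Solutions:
 f(y) = C1 + C2*y^(3/4)


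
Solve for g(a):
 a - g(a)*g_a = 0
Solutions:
 g(a) = -sqrt(C1 + a^2)
 g(a) = sqrt(C1 + a^2)


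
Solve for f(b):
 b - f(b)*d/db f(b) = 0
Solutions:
 f(b) = -sqrt(C1 + b^2)
 f(b) = sqrt(C1 + b^2)


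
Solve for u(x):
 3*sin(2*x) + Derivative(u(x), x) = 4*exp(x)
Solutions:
 u(x) = C1 + 4*exp(x) + 3*cos(2*x)/2


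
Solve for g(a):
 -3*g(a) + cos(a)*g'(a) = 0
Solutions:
 g(a) = C1*(sin(a) + 1)^(3/2)/(sin(a) - 1)^(3/2)


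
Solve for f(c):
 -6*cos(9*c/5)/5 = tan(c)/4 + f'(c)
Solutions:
 f(c) = C1 + log(cos(c))/4 - 2*sin(9*c/5)/3


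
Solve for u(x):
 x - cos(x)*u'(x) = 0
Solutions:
 u(x) = C1 + Integral(x/cos(x), x)


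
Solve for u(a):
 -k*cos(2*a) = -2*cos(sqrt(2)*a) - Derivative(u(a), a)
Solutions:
 u(a) = C1 + k*sin(2*a)/2 - sqrt(2)*sin(sqrt(2)*a)


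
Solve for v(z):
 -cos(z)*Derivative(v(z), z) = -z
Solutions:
 v(z) = C1 + Integral(z/cos(z), z)


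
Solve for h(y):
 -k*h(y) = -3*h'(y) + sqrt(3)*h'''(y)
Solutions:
 h(y) = C1*exp(-y*(6^(2/3)*(sqrt(3)*k + sqrt(3*k^2 - 4*sqrt(3)))^(1/3) + 2*2^(1/3)*3^(5/6)/(sqrt(3)*k + sqrt(3*k^2 - 4*sqrt(3)))^(1/3))/6) + C2*exp(y*(6^(2/3)*(sqrt(3)*k + sqrt(3*k^2 - 4*sqrt(3)))^(1/3)/12 - 2^(2/3)*3^(1/6)*I*(sqrt(3)*k + sqrt(3*k^2 - 4*sqrt(3)))^(1/3)/4 - 4*sqrt(3)/((-6^(2/3) + 3*2^(2/3)*3^(1/6)*I)*(sqrt(3)*k + sqrt(3*k^2 - 4*sqrt(3)))^(1/3)))) + C3*exp(y*(6^(2/3)*(sqrt(3)*k + sqrt(3*k^2 - 4*sqrt(3)))^(1/3)/12 + 2^(2/3)*3^(1/6)*I*(sqrt(3)*k + sqrt(3*k^2 - 4*sqrt(3)))^(1/3)/4 + 4*sqrt(3)/((6^(2/3) + 3*2^(2/3)*3^(1/6)*I)*(sqrt(3)*k + sqrt(3*k^2 - 4*sqrt(3)))^(1/3))))


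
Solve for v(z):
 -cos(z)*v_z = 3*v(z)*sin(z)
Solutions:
 v(z) = C1*cos(z)^3


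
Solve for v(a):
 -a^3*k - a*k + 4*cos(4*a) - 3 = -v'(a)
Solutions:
 v(a) = C1 + a^4*k/4 + a^2*k/2 + 3*a - sin(4*a)


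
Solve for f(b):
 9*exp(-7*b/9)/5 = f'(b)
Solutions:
 f(b) = C1 - 81*exp(-7*b/9)/35


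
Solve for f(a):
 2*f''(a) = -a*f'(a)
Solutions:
 f(a) = C1 + C2*erf(a/2)


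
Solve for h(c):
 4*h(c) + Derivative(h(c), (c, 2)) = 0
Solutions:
 h(c) = C1*sin(2*c) + C2*cos(2*c)


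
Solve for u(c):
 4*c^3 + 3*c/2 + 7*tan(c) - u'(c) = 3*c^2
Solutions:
 u(c) = C1 + c^4 - c^3 + 3*c^2/4 - 7*log(cos(c))


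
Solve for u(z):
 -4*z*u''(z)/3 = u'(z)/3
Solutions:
 u(z) = C1 + C2*z^(3/4)


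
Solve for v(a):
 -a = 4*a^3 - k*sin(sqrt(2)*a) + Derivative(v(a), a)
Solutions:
 v(a) = C1 - a^4 - a^2/2 - sqrt(2)*k*cos(sqrt(2)*a)/2


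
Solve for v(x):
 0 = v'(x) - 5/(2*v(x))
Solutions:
 v(x) = -sqrt(C1 + 5*x)
 v(x) = sqrt(C1 + 5*x)


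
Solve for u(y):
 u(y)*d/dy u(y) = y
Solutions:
 u(y) = -sqrt(C1 + y^2)
 u(y) = sqrt(C1 + y^2)


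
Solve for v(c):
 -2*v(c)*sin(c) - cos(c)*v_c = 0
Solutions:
 v(c) = C1*cos(c)^2


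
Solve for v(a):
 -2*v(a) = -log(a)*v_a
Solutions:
 v(a) = C1*exp(2*li(a))


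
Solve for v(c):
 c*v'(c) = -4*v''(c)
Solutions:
 v(c) = C1 + C2*erf(sqrt(2)*c/4)


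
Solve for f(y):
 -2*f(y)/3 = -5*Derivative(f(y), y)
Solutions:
 f(y) = C1*exp(2*y/15)


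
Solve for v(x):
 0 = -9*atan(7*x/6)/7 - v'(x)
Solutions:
 v(x) = C1 - 9*x*atan(7*x/6)/7 + 27*log(49*x^2 + 36)/49


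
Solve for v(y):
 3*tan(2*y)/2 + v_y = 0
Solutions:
 v(y) = C1 + 3*log(cos(2*y))/4


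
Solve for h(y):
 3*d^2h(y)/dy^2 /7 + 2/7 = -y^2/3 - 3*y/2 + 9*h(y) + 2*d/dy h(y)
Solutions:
 h(y) = C1*exp(y*(7 - sqrt(238))/3) + C2*exp(y*(7 + sqrt(238))/3) + y^2/27 + 73*y/486 + 29/15309


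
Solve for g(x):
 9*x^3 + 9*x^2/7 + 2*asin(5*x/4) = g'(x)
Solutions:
 g(x) = C1 + 9*x^4/4 + 3*x^3/7 + 2*x*asin(5*x/4) + 2*sqrt(16 - 25*x^2)/5


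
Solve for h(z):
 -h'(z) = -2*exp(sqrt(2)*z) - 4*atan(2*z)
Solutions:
 h(z) = C1 + 4*z*atan(2*z) + sqrt(2)*exp(sqrt(2)*z) - log(4*z^2 + 1)


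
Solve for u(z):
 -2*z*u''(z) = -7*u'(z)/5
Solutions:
 u(z) = C1 + C2*z^(17/10)


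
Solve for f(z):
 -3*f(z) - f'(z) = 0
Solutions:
 f(z) = C1*exp(-3*z)


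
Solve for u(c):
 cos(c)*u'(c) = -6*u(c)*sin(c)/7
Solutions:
 u(c) = C1*cos(c)^(6/7)


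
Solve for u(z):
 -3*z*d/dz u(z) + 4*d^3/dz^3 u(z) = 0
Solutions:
 u(z) = C1 + Integral(C2*airyai(6^(1/3)*z/2) + C3*airybi(6^(1/3)*z/2), z)


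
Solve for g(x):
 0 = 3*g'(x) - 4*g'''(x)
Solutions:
 g(x) = C1 + C2*exp(-sqrt(3)*x/2) + C3*exp(sqrt(3)*x/2)


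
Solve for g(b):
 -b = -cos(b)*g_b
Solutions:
 g(b) = C1 + Integral(b/cos(b), b)


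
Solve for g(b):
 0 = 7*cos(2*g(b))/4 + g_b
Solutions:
 g(b) = -asin((C1 + exp(7*b))/(C1 - exp(7*b)))/2 + pi/2
 g(b) = asin((C1 + exp(7*b))/(C1 - exp(7*b)))/2


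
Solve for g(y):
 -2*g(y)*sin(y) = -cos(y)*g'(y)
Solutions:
 g(y) = C1/cos(y)^2


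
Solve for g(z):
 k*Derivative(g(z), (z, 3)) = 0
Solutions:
 g(z) = C1 + C2*z + C3*z^2


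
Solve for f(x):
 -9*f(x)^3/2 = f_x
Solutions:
 f(x) = -sqrt(-1/(C1 - 9*x))
 f(x) = sqrt(-1/(C1 - 9*x))


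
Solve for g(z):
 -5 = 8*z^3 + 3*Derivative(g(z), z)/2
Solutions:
 g(z) = C1 - 4*z^4/3 - 10*z/3


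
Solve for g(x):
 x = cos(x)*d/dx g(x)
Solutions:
 g(x) = C1 + Integral(x/cos(x), x)


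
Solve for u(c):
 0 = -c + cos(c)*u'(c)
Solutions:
 u(c) = C1 + Integral(c/cos(c), c)


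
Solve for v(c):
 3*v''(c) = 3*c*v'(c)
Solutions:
 v(c) = C1 + C2*erfi(sqrt(2)*c/2)


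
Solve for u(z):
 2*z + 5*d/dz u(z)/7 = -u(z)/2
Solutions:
 u(z) = C1*exp(-7*z/10) - 4*z + 40/7


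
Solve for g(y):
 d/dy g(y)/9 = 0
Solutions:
 g(y) = C1


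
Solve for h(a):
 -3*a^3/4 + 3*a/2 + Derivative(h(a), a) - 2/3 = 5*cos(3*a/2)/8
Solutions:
 h(a) = C1 + 3*a^4/16 - 3*a^2/4 + 2*a/3 + 5*sin(3*a/2)/12


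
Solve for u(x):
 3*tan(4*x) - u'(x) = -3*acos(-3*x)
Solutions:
 u(x) = C1 + 3*x*acos(-3*x) + sqrt(1 - 9*x^2) - 3*log(cos(4*x))/4


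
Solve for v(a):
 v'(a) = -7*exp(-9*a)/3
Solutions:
 v(a) = C1 + 7*exp(-9*a)/27


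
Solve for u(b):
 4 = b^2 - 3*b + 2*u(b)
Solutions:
 u(b) = -b^2/2 + 3*b/2 + 2


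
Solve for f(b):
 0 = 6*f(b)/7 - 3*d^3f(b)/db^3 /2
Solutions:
 f(b) = C3*exp(14^(2/3)*b/7) + (C1*sin(14^(2/3)*sqrt(3)*b/14) + C2*cos(14^(2/3)*sqrt(3)*b/14))*exp(-14^(2/3)*b/14)


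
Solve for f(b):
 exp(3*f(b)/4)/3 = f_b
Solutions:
 f(b) = 4*log(-1/(C1 + b))/3 + 8*log(2)/3
 f(b) = 4*log(2^(2/3)*(-1/(C1 + b))^(1/3)*(-1 - sqrt(3)*I)/2)
 f(b) = 4*log(2^(2/3)*(-1/(C1 + b))^(1/3)*(-1 + sqrt(3)*I)/2)


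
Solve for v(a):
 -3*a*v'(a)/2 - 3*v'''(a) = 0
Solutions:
 v(a) = C1 + Integral(C2*airyai(-2^(2/3)*a/2) + C3*airybi(-2^(2/3)*a/2), a)


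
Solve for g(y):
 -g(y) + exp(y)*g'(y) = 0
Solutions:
 g(y) = C1*exp(-exp(-y))


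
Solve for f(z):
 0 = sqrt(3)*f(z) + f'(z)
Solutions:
 f(z) = C1*exp(-sqrt(3)*z)


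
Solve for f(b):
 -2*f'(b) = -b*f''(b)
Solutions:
 f(b) = C1 + C2*b^3


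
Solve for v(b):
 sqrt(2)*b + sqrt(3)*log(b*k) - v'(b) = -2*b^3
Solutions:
 v(b) = C1 + b^4/2 + sqrt(2)*b^2/2 + sqrt(3)*b*log(b*k) - sqrt(3)*b


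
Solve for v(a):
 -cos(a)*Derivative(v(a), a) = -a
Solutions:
 v(a) = C1 + Integral(a/cos(a), a)


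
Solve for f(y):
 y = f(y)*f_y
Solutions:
 f(y) = -sqrt(C1 + y^2)
 f(y) = sqrt(C1 + y^2)


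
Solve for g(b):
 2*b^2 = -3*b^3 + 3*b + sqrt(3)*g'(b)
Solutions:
 g(b) = C1 + sqrt(3)*b^4/4 + 2*sqrt(3)*b^3/9 - sqrt(3)*b^2/2


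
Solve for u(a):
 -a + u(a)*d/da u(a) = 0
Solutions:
 u(a) = -sqrt(C1 + a^2)
 u(a) = sqrt(C1 + a^2)


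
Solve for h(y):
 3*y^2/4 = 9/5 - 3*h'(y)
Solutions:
 h(y) = C1 - y^3/12 + 3*y/5


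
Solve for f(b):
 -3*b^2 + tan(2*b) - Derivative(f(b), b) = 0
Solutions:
 f(b) = C1 - b^3 - log(cos(2*b))/2


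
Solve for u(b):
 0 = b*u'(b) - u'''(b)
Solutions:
 u(b) = C1 + Integral(C2*airyai(b) + C3*airybi(b), b)


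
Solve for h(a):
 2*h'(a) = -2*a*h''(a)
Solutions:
 h(a) = C1 + C2*log(a)


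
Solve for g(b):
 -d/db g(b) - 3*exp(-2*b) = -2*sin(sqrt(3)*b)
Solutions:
 g(b) = C1 - 2*sqrt(3)*cos(sqrt(3)*b)/3 + 3*exp(-2*b)/2


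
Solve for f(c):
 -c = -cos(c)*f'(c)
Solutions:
 f(c) = C1 + Integral(c/cos(c), c)


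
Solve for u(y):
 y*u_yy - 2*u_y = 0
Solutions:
 u(y) = C1 + C2*y^3


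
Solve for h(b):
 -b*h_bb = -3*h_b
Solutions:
 h(b) = C1 + C2*b^4


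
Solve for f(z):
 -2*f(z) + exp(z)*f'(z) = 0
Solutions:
 f(z) = C1*exp(-2*exp(-z))


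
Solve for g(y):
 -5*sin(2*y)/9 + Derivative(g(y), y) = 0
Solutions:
 g(y) = C1 - 5*cos(2*y)/18


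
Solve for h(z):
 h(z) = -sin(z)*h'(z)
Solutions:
 h(z) = C1*sqrt(cos(z) + 1)/sqrt(cos(z) - 1)


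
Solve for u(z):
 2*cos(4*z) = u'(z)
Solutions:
 u(z) = C1 + sin(4*z)/2


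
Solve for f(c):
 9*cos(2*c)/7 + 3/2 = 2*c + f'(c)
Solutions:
 f(c) = C1 - c^2 + 3*c/2 + 9*sin(c)*cos(c)/7


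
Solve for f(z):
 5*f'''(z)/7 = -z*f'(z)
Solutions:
 f(z) = C1 + Integral(C2*airyai(-5^(2/3)*7^(1/3)*z/5) + C3*airybi(-5^(2/3)*7^(1/3)*z/5), z)


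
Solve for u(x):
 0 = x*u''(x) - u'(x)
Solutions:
 u(x) = C1 + C2*x^2


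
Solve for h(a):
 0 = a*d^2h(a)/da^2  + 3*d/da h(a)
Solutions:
 h(a) = C1 + C2/a^2


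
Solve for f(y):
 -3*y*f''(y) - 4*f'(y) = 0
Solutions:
 f(y) = C1 + C2/y^(1/3)


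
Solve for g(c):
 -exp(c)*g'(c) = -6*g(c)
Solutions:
 g(c) = C1*exp(-6*exp(-c))


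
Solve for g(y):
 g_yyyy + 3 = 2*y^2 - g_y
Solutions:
 g(y) = C1 + C4*exp(-y) + 2*y^3/3 - 3*y + (C2*sin(sqrt(3)*y/2) + C3*cos(sqrt(3)*y/2))*exp(y/2)


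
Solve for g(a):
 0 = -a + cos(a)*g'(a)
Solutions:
 g(a) = C1 + Integral(a/cos(a), a)


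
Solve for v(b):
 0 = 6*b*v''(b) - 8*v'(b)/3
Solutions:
 v(b) = C1 + C2*b^(13/9)


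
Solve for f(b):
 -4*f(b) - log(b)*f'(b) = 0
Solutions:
 f(b) = C1*exp(-4*li(b))


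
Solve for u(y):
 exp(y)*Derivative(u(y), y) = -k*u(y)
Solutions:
 u(y) = C1*exp(k*exp(-y))


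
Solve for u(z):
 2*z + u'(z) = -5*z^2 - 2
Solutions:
 u(z) = C1 - 5*z^3/3 - z^2 - 2*z


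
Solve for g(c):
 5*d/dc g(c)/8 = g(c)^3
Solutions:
 g(c) = -sqrt(10)*sqrt(-1/(C1 + 8*c))/2
 g(c) = sqrt(10)*sqrt(-1/(C1 + 8*c))/2


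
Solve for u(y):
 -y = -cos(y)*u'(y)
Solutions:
 u(y) = C1 + Integral(y/cos(y), y)


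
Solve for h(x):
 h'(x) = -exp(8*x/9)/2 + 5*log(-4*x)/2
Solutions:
 h(x) = C1 + 5*x*log(-x)/2 + x*(-5/2 + 5*log(2)) - 9*exp(8*x/9)/16


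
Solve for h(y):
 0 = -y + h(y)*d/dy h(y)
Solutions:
 h(y) = -sqrt(C1 + y^2)
 h(y) = sqrt(C1 + y^2)


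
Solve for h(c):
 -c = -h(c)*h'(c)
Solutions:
 h(c) = -sqrt(C1 + c^2)
 h(c) = sqrt(C1 + c^2)


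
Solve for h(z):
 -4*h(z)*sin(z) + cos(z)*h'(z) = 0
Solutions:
 h(z) = C1/cos(z)^4


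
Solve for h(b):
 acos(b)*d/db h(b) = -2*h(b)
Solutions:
 h(b) = C1*exp(-2*Integral(1/acos(b), b))


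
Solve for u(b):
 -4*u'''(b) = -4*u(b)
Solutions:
 u(b) = C3*exp(b) + (C1*sin(sqrt(3)*b/2) + C2*cos(sqrt(3)*b/2))*exp(-b/2)


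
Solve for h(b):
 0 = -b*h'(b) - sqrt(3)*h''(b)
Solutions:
 h(b) = C1 + C2*erf(sqrt(2)*3^(3/4)*b/6)


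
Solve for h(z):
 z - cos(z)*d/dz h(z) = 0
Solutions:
 h(z) = C1 + Integral(z/cos(z), z)


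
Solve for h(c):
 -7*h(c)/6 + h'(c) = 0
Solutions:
 h(c) = C1*exp(7*c/6)


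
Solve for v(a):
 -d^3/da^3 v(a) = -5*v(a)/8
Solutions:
 v(a) = C3*exp(5^(1/3)*a/2) + (C1*sin(sqrt(3)*5^(1/3)*a/4) + C2*cos(sqrt(3)*5^(1/3)*a/4))*exp(-5^(1/3)*a/4)


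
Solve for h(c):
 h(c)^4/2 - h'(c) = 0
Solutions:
 h(c) = 2^(1/3)*(-1/(C1 + 3*c))^(1/3)
 h(c) = 2^(1/3)*(-1/(C1 + c))^(1/3)*(-3^(2/3) - 3*3^(1/6)*I)/6
 h(c) = 2^(1/3)*(-1/(C1 + c))^(1/3)*(-3^(2/3) + 3*3^(1/6)*I)/6


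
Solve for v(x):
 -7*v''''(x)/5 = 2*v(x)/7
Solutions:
 v(x) = (C1*sin(2^(3/4)*5^(1/4)*sqrt(7)*x/14) + C2*cos(2^(3/4)*5^(1/4)*sqrt(7)*x/14))*exp(-2^(3/4)*5^(1/4)*sqrt(7)*x/14) + (C3*sin(2^(3/4)*5^(1/4)*sqrt(7)*x/14) + C4*cos(2^(3/4)*5^(1/4)*sqrt(7)*x/14))*exp(2^(3/4)*5^(1/4)*sqrt(7)*x/14)


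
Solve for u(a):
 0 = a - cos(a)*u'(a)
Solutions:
 u(a) = C1 + Integral(a/cos(a), a)


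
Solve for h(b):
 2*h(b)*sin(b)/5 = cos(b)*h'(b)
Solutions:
 h(b) = C1/cos(b)^(2/5)


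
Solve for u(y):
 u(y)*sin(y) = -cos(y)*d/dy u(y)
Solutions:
 u(y) = C1*cos(y)


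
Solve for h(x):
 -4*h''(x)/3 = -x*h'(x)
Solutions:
 h(x) = C1 + C2*erfi(sqrt(6)*x/4)


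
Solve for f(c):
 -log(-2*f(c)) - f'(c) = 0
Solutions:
 Integral(1/(log(-_y) + log(2)), (_y, f(c))) = C1 - c


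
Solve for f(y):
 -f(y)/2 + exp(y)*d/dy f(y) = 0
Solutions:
 f(y) = C1*exp(-exp(-y)/2)


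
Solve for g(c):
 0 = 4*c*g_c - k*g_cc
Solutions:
 g(c) = C1 + C2*erf(sqrt(2)*c*sqrt(-1/k))/sqrt(-1/k)


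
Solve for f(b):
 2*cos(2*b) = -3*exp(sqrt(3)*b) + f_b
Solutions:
 f(b) = C1 + sqrt(3)*exp(sqrt(3)*b) + sin(2*b)


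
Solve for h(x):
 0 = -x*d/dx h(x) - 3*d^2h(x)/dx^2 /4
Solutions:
 h(x) = C1 + C2*erf(sqrt(6)*x/3)


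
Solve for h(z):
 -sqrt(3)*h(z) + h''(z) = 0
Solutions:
 h(z) = C1*exp(-3^(1/4)*z) + C2*exp(3^(1/4)*z)


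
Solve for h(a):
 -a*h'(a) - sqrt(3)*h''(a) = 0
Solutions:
 h(a) = C1 + C2*erf(sqrt(2)*3^(3/4)*a/6)


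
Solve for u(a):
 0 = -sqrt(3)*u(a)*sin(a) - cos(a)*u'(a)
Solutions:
 u(a) = C1*cos(a)^(sqrt(3))


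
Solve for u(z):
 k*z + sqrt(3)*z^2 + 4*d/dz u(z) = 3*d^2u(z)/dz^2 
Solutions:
 u(z) = C1 + C2*exp(4*z/3) - k*z^2/8 - 3*k*z/16 - sqrt(3)*z^3/12 - 3*sqrt(3)*z^2/16 - 9*sqrt(3)*z/32


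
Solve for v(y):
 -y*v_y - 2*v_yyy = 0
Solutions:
 v(y) = C1 + Integral(C2*airyai(-2^(2/3)*y/2) + C3*airybi(-2^(2/3)*y/2), y)


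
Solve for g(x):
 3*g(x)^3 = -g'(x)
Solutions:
 g(x) = -sqrt(2)*sqrt(-1/(C1 - 3*x))/2
 g(x) = sqrt(2)*sqrt(-1/(C1 - 3*x))/2


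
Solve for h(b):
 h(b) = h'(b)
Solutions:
 h(b) = C1*exp(b)


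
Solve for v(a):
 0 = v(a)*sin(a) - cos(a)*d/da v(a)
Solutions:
 v(a) = C1/cos(a)


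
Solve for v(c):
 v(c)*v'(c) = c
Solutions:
 v(c) = -sqrt(C1 + c^2)
 v(c) = sqrt(C1 + c^2)


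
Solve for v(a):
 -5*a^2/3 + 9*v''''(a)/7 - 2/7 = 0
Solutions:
 v(a) = C1 + C2*a + C3*a^2 + C4*a^3 + 7*a^6/1944 + a^4/108


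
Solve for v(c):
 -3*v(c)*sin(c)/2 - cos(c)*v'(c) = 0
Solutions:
 v(c) = C1*cos(c)^(3/2)


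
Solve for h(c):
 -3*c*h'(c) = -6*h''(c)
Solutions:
 h(c) = C1 + C2*erfi(c/2)


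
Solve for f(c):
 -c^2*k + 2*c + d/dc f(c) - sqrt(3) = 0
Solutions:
 f(c) = C1 + c^3*k/3 - c^2 + sqrt(3)*c


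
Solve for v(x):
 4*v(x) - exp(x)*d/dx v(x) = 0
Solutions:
 v(x) = C1*exp(-4*exp(-x))


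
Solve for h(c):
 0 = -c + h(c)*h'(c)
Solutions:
 h(c) = -sqrt(C1 + c^2)
 h(c) = sqrt(C1 + c^2)


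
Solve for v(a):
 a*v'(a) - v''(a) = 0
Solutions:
 v(a) = C1 + C2*erfi(sqrt(2)*a/2)


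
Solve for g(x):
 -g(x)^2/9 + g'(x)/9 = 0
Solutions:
 g(x) = -1/(C1 + x)


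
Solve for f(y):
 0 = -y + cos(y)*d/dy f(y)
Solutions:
 f(y) = C1 + Integral(y/cos(y), y)


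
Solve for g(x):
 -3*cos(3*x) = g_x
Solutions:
 g(x) = C1 - sin(3*x)


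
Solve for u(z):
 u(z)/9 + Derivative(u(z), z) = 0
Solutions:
 u(z) = C1*exp(-z/9)


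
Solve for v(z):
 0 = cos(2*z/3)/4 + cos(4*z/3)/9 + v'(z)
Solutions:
 v(z) = C1 - 3*sin(2*z/3)/8 - sin(4*z/3)/12


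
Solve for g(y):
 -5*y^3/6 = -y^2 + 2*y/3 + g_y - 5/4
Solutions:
 g(y) = C1 - 5*y^4/24 + y^3/3 - y^2/3 + 5*y/4


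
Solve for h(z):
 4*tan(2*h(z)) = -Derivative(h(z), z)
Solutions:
 h(z) = -asin(C1*exp(-8*z))/2 + pi/2
 h(z) = asin(C1*exp(-8*z))/2


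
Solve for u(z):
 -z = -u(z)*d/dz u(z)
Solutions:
 u(z) = -sqrt(C1 + z^2)
 u(z) = sqrt(C1 + z^2)


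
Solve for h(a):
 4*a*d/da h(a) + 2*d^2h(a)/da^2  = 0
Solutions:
 h(a) = C1 + C2*erf(a)


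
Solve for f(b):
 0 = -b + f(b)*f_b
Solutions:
 f(b) = -sqrt(C1 + b^2)
 f(b) = sqrt(C1 + b^2)


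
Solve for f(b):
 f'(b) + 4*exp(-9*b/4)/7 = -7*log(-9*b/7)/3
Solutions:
 f(b) = C1 - 7*b*log(-b)/3 + 7*b*(-2*log(3) + 1 + log(7))/3 + 16*exp(-9*b/4)/63


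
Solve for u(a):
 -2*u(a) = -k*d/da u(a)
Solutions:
 u(a) = C1*exp(2*a/k)


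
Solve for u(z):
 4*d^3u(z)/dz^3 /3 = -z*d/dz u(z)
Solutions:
 u(z) = C1 + Integral(C2*airyai(-6^(1/3)*z/2) + C3*airybi(-6^(1/3)*z/2), z)


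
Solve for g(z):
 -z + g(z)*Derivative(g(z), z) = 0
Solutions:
 g(z) = -sqrt(C1 + z^2)
 g(z) = sqrt(C1 + z^2)


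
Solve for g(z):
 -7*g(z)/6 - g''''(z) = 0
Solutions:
 g(z) = (C1*sin(14^(1/4)*3^(3/4)*z/6) + C2*cos(14^(1/4)*3^(3/4)*z/6))*exp(-14^(1/4)*3^(3/4)*z/6) + (C3*sin(14^(1/4)*3^(3/4)*z/6) + C4*cos(14^(1/4)*3^(3/4)*z/6))*exp(14^(1/4)*3^(3/4)*z/6)


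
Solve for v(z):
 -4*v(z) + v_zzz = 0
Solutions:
 v(z) = C3*exp(2^(2/3)*z) + (C1*sin(2^(2/3)*sqrt(3)*z/2) + C2*cos(2^(2/3)*sqrt(3)*z/2))*exp(-2^(2/3)*z/2)


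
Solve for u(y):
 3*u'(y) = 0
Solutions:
 u(y) = C1


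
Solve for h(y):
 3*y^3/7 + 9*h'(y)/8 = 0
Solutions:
 h(y) = C1 - 2*y^4/21


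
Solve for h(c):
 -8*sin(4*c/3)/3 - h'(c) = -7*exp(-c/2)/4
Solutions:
 h(c) = C1 + 2*cos(4*c/3) - 7*exp(-c/2)/2


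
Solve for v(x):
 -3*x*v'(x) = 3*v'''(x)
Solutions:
 v(x) = C1 + Integral(C2*airyai(-x) + C3*airybi(-x), x)


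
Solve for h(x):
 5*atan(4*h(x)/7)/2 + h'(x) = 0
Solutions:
 Integral(1/atan(4*_y/7), (_y, h(x))) = C1 - 5*x/2


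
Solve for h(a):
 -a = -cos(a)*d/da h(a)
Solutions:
 h(a) = C1 + Integral(a/cos(a), a)


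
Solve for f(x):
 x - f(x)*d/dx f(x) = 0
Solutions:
 f(x) = -sqrt(C1 + x^2)
 f(x) = sqrt(C1 + x^2)


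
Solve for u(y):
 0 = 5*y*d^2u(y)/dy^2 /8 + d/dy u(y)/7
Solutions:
 u(y) = C1 + C2*y^(27/35)


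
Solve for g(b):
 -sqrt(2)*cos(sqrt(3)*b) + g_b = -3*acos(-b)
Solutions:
 g(b) = C1 - 3*b*acos(-b) - 3*sqrt(1 - b^2) + sqrt(6)*sin(sqrt(3)*b)/3


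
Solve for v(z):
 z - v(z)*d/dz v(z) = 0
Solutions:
 v(z) = -sqrt(C1 + z^2)
 v(z) = sqrt(C1 + z^2)


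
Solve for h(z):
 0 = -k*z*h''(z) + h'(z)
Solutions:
 h(z) = C1 + z^(((re(k) + 1)*re(k) + im(k)^2)/(re(k)^2 + im(k)^2))*(C2*sin(log(z)*Abs(im(k))/(re(k)^2 + im(k)^2)) + C3*cos(log(z)*im(k)/(re(k)^2 + im(k)^2)))


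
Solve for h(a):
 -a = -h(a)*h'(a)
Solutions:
 h(a) = -sqrt(C1 + a^2)
 h(a) = sqrt(C1 + a^2)


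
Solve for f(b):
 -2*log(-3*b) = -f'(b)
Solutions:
 f(b) = C1 + 2*b*log(-b) + 2*b*(-1 + log(3))


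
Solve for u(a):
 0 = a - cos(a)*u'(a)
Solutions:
 u(a) = C1 + Integral(a/cos(a), a)


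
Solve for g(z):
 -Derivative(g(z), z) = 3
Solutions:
 g(z) = C1 - 3*z


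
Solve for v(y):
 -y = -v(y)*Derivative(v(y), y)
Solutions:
 v(y) = -sqrt(C1 + y^2)
 v(y) = sqrt(C1 + y^2)


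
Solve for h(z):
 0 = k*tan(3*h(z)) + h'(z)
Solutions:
 h(z) = -asin(C1*exp(-3*k*z))/3 + pi/3
 h(z) = asin(C1*exp(-3*k*z))/3


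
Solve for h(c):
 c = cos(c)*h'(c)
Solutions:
 h(c) = C1 + Integral(c/cos(c), c)


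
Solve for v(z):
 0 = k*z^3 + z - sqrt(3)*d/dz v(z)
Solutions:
 v(z) = C1 + sqrt(3)*k*z^4/12 + sqrt(3)*z^2/6


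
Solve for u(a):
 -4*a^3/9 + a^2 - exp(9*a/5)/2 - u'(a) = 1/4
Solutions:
 u(a) = C1 - a^4/9 + a^3/3 - a/4 - 5*exp(9*a/5)/18


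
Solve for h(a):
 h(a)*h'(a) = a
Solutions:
 h(a) = -sqrt(C1 + a^2)
 h(a) = sqrt(C1 + a^2)


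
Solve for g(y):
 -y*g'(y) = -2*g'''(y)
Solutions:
 g(y) = C1 + Integral(C2*airyai(2^(2/3)*y/2) + C3*airybi(2^(2/3)*y/2), y)


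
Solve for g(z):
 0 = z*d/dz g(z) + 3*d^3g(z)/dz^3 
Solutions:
 g(z) = C1 + Integral(C2*airyai(-3^(2/3)*z/3) + C3*airybi(-3^(2/3)*z/3), z)


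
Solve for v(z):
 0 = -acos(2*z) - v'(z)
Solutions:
 v(z) = C1 - z*acos(2*z) + sqrt(1 - 4*z^2)/2


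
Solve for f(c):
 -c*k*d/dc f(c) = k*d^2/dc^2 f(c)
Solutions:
 f(c) = C1 + C2*erf(sqrt(2)*c/2)


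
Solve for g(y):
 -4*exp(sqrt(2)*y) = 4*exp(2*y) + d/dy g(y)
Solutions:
 g(y) = C1 - 2*exp(2*y) - 2*sqrt(2)*exp(sqrt(2)*y)


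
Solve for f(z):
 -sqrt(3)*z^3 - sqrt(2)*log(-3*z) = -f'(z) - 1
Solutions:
 f(z) = C1 + sqrt(3)*z^4/4 + sqrt(2)*z*log(-z) + z*(-sqrt(2) - 1 + sqrt(2)*log(3))


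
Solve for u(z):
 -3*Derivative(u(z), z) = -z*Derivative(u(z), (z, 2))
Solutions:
 u(z) = C1 + C2*z^4


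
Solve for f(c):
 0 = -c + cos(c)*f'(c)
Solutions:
 f(c) = C1 + Integral(c/cos(c), c)


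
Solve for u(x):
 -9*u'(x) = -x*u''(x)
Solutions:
 u(x) = C1 + C2*x^10


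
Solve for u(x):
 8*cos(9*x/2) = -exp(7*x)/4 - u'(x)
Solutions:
 u(x) = C1 - exp(7*x)/28 - 16*sin(9*x/2)/9


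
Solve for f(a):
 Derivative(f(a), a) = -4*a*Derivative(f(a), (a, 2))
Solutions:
 f(a) = C1 + C2*a^(3/4)


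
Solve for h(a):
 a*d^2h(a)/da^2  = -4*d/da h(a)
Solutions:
 h(a) = C1 + C2/a^3


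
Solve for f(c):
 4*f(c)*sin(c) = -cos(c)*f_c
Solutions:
 f(c) = C1*cos(c)^4


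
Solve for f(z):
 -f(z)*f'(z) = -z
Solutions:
 f(z) = -sqrt(C1 + z^2)
 f(z) = sqrt(C1 + z^2)


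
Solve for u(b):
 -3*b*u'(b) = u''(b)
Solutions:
 u(b) = C1 + C2*erf(sqrt(6)*b/2)


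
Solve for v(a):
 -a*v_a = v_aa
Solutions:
 v(a) = C1 + C2*erf(sqrt(2)*a/2)


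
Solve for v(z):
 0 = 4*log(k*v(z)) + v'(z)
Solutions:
 li(k*v(z))/k = C1 - 4*z


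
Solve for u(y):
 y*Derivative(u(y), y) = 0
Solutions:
 u(y) = C1


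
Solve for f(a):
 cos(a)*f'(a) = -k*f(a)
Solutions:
 f(a) = C1*exp(k*(log(sin(a) - 1) - log(sin(a) + 1))/2)


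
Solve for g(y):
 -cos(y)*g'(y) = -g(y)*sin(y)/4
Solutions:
 g(y) = C1/cos(y)^(1/4)


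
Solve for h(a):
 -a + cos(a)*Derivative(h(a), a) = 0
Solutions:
 h(a) = C1 + Integral(a/cos(a), a)


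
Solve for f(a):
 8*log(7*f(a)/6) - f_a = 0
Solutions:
 Integral(1/(-log(_y) - log(7) + log(6)), (_y, f(a)))/8 = C1 - a


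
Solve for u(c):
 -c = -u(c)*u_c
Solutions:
 u(c) = -sqrt(C1 + c^2)
 u(c) = sqrt(C1 + c^2)


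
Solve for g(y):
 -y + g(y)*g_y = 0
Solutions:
 g(y) = -sqrt(C1 + y^2)
 g(y) = sqrt(C1 + y^2)


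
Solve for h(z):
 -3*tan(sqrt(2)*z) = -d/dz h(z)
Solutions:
 h(z) = C1 - 3*sqrt(2)*log(cos(sqrt(2)*z))/2


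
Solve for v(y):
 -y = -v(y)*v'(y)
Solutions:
 v(y) = -sqrt(C1 + y^2)
 v(y) = sqrt(C1 + y^2)


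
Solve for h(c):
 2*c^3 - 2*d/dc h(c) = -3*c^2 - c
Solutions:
 h(c) = C1 + c^4/4 + c^3/2 + c^2/4


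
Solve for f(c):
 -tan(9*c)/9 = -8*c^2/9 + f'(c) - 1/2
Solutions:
 f(c) = C1 + 8*c^3/27 + c/2 + log(cos(9*c))/81


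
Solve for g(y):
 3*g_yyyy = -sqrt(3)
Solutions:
 g(y) = C1 + C2*y + C3*y^2 + C4*y^3 - sqrt(3)*y^4/72


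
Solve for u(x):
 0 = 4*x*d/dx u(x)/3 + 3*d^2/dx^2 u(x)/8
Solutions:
 u(x) = C1 + C2*erf(4*x/3)


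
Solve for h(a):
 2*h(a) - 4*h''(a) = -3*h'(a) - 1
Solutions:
 h(a) = C1*exp(a*(3 - sqrt(41))/8) + C2*exp(a*(3 + sqrt(41))/8) - 1/2


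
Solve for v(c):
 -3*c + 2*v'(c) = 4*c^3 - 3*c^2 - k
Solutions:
 v(c) = C1 + c^4/2 - c^3/2 + 3*c^2/4 - c*k/2


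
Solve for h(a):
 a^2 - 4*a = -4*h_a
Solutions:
 h(a) = C1 - a^3/12 + a^2/2


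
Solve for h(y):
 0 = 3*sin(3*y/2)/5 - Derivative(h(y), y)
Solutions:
 h(y) = C1 - 2*cos(3*y/2)/5


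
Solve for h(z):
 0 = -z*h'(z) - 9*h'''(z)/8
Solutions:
 h(z) = C1 + Integral(C2*airyai(-2*3^(1/3)*z/3) + C3*airybi(-2*3^(1/3)*z/3), z)


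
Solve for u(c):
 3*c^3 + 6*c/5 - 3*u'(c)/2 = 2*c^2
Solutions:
 u(c) = C1 + c^4/2 - 4*c^3/9 + 2*c^2/5


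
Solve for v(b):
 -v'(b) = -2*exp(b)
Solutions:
 v(b) = C1 + 2*exp(b)


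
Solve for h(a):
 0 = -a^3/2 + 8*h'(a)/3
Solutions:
 h(a) = C1 + 3*a^4/64


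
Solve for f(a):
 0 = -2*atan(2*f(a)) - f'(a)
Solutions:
 Integral(1/atan(2*_y), (_y, f(a))) = C1 - 2*a


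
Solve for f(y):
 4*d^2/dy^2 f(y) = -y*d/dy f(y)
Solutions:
 f(y) = C1 + C2*erf(sqrt(2)*y/4)


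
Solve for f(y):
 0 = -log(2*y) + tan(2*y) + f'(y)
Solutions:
 f(y) = C1 + y*log(y) - y + y*log(2) + log(cos(2*y))/2


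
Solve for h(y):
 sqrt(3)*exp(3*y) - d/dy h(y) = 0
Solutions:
 h(y) = C1 + sqrt(3)*exp(3*y)/3


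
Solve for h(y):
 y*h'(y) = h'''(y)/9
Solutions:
 h(y) = C1 + Integral(C2*airyai(3^(2/3)*y) + C3*airybi(3^(2/3)*y), y)


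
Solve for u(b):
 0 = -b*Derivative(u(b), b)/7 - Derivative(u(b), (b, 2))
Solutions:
 u(b) = C1 + C2*erf(sqrt(14)*b/14)


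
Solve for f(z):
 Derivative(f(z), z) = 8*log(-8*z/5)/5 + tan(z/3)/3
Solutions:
 f(z) = C1 + 8*z*log(-z)/5 - 8*z*log(5)/5 - 8*z/5 + 24*z*log(2)/5 - log(cos(z/3))


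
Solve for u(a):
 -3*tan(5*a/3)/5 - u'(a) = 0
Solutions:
 u(a) = C1 + 9*log(cos(5*a/3))/25


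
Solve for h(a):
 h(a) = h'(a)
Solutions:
 h(a) = C1*exp(a)


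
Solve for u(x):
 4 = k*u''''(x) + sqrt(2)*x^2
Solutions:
 u(x) = C1 + C2*x + C3*x^2 + C4*x^3 - sqrt(2)*x^6/(360*k) + x^4/(6*k)


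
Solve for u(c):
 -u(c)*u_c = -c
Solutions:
 u(c) = -sqrt(C1 + c^2)
 u(c) = sqrt(C1 + c^2)


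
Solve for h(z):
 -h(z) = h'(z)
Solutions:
 h(z) = C1*exp(-z)


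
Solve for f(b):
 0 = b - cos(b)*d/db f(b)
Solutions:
 f(b) = C1 + Integral(b/cos(b), b)


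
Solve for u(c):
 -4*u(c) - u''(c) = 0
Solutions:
 u(c) = C1*sin(2*c) + C2*cos(2*c)


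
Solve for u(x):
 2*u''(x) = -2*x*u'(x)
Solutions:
 u(x) = C1 + C2*erf(sqrt(2)*x/2)


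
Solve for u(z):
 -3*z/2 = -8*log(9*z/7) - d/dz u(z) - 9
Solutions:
 u(z) = C1 + 3*z^2/4 - 8*z*log(z) + z*log(5764801/43046721) - z


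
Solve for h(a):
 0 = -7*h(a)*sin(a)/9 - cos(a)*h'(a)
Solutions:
 h(a) = C1*cos(a)^(7/9)


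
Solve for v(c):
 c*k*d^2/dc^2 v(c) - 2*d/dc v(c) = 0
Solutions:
 v(c) = C1 + c^(((re(k) + 2)*re(k) + im(k)^2)/(re(k)^2 + im(k)^2))*(C2*sin(2*log(c)*Abs(im(k))/(re(k)^2 + im(k)^2)) + C3*cos(2*log(c)*im(k)/(re(k)^2 + im(k)^2)))


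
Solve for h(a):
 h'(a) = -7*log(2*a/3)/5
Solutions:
 h(a) = C1 - 7*a*log(a)/5 - 7*a*log(2)/5 + 7*a/5 + 7*a*log(3)/5


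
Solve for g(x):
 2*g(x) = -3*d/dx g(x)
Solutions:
 g(x) = C1*exp(-2*x/3)


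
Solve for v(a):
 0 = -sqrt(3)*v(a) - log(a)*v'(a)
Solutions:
 v(a) = C1*exp(-sqrt(3)*li(a))


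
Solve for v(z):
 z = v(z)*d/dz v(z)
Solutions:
 v(z) = -sqrt(C1 + z^2)
 v(z) = sqrt(C1 + z^2)
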